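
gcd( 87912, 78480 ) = 72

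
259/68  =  3  +  55/68 = 3.81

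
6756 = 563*12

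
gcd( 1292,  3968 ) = 4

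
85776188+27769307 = 113545495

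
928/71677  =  928/71677 = 0.01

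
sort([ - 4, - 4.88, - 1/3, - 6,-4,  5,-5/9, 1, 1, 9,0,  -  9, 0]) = [-9,-6, -4.88, - 4, - 4, - 5/9,-1/3, 0,  0,1, 1,  5,9] 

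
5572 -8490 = - 2918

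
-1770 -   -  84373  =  82603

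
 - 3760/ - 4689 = 3760/4689 = 0.80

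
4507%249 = 25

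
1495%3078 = 1495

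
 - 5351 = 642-5993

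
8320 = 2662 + 5658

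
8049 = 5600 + 2449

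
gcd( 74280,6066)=6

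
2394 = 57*42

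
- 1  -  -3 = 2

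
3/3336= 1/1112 = 0.00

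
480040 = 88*5455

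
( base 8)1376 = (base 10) 766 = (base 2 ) 1011111110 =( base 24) 17m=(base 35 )LV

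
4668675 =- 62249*( - 75)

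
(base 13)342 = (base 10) 561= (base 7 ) 1431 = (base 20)181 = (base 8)1061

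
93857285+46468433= 140325718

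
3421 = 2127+1294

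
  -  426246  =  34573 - 460819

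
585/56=10 + 25/56 = 10.45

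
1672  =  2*836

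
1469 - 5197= - 3728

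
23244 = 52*447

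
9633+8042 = 17675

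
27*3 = 81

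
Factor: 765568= 2^7* 5981^1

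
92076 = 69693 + 22383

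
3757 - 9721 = -5964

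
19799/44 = 19799/44 = 449.98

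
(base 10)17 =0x11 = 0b10001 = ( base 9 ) 18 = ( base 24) h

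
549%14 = 3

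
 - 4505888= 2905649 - 7411537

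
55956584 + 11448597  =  67405181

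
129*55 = 7095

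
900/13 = 900/13 = 69.23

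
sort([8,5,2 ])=[ 2, 5, 8]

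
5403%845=333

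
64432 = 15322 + 49110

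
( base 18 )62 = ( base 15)75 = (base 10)110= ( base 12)92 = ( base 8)156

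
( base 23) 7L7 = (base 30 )4JN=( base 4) 1001201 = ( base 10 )4193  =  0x1061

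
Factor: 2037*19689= 40106493 = 3^2* 7^1*97^1*6563^1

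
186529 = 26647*7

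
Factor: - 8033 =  - 29^1 * 277^1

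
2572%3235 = 2572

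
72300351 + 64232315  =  136532666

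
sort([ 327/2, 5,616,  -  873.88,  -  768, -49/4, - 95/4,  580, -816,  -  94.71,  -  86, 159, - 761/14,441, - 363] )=[ - 873.88,  -  816, - 768, - 363, - 94.71,-86, - 761/14,-95/4  ,-49/4,5, 159,327/2 , 441,580, 616]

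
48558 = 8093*6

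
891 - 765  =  126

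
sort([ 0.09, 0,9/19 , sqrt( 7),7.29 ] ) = [ 0, 0.09, 9/19, sqrt( 7), 7.29 ] 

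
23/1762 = 23/1762 = 0.01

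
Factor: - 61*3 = - 183  =  - 3^1*61^1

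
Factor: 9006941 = 1019^1*8839^1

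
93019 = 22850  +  70169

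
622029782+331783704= 953813486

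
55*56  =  3080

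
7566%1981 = 1623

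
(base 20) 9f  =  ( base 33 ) 5u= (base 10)195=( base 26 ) 7D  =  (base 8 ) 303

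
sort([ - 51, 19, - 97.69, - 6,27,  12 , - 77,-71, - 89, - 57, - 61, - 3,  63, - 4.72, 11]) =[ - 97.69, - 89, - 77, - 71, - 61, - 57, - 51  , - 6, - 4.72, - 3,11,12, 19,  27, 63 ]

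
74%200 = 74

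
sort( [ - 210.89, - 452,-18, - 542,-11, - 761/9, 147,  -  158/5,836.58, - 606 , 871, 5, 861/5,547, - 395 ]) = [ - 606,  -  542,-452, - 395, - 210.89, - 761/9, - 158/5, - 18, - 11,5 , 147, 861/5,547,836.58,871]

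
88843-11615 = 77228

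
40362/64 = 20181/32= 630.66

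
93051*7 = 651357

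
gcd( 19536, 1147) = 37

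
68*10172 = 691696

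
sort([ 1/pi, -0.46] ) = [ - 0.46 , 1/pi ]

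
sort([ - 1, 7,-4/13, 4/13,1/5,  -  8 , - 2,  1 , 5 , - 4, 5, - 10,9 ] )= [ - 10 , - 8, - 4 ,- 2 , - 1 ,  -  4/13, 1/5,4/13,1,5,5,7, 9]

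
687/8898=229/2966 = 0.08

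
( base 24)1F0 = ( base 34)RI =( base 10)936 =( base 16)3A8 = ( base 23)1hg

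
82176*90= 7395840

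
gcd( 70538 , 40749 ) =1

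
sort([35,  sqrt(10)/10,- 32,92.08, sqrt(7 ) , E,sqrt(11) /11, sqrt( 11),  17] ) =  [- 32,sqrt( 11 )/11,sqrt( 10) /10,sqrt( 7 ), E,sqrt( 11) , 17, 35,92.08]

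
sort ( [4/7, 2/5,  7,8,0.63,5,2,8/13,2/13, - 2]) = [- 2,2/13, 2/5,4/7,8/13, 0.63,2, 5,7,8]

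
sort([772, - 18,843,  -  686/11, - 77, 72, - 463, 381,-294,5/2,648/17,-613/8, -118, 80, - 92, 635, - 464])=[ - 464, - 463,  -  294, - 118, -92, - 77, - 613/8  , - 686/11,-18,  5/2,648/17,  72 , 80, 381,  635,  772, 843] 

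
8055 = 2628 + 5427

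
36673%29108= 7565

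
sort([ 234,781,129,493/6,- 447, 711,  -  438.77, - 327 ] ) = [ - 447, - 438.77, - 327,493/6, 129, 234 , 711, 781] 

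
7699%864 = 787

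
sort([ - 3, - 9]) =[ - 9, - 3]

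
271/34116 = 271/34116 = 0.01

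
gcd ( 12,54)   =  6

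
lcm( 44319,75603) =1285251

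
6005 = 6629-624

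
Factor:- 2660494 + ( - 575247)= -3235741^1  =  - 3235741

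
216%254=216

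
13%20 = 13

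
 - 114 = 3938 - 4052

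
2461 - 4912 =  - 2451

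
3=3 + 0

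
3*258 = 774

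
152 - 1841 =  - 1689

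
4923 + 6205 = 11128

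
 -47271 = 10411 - 57682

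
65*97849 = 6360185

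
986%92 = 66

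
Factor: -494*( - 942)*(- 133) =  - 61891284 = -2^2 *3^1*7^1*13^1*19^2*157^1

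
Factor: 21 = 3^1*7^1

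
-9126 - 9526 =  -18652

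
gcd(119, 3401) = 1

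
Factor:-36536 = -2^3*4567^1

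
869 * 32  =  27808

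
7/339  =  7/339 = 0.02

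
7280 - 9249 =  - 1969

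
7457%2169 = 950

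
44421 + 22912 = 67333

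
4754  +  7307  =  12061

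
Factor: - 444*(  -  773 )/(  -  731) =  - 343212/731  =  -2^2 *3^1*17^(- 1) * 37^1*43^ ( - 1)* 773^1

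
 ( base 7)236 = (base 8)175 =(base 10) 125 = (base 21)5K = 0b1111101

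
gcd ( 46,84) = 2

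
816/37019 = 816/37019 = 0.02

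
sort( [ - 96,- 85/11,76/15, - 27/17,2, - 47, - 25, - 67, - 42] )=[ - 96, - 67 , - 47,  -  42, - 25, - 85/11,-27/17,2,76/15 ]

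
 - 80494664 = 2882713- 83377377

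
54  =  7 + 47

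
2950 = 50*59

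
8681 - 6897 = 1784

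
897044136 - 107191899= 789852237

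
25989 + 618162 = 644151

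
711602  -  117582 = 594020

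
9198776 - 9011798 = 186978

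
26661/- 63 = - 8887/21  =  - 423.19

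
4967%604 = 135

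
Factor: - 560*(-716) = 2^6*5^1*7^1 * 179^1  =  400960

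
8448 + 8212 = 16660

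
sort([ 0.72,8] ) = [ 0.72, 8]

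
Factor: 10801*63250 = 2^1*5^3*7^1*11^1 * 23^1*1543^1 = 683163250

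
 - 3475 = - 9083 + 5608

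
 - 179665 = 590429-770094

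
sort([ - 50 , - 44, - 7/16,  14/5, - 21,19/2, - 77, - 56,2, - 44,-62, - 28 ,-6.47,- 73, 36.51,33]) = [ - 77, - 73, - 62, - 56, - 50 , - 44, - 44,-28, - 21,-6.47,-7/16,2, 14/5 , 19/2,33, 36.51 ] 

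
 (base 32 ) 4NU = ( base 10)4862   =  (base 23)949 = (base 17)GE0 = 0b1001011111110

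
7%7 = 0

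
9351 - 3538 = 5813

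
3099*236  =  731364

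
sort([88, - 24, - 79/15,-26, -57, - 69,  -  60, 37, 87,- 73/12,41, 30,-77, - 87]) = [-87,  -  77,  -  69,  -  60, - 57, - 26,  -  24 , - 73/12, - 79/15, 30, 37,41 , 87, 88 ]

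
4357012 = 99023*44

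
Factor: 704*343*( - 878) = - 212012416 = - 2^7*7^3 * 11^1*439^1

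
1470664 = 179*8216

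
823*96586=79490278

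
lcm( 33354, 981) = 33354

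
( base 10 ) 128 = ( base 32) 40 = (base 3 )11202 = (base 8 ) 200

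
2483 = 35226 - 32743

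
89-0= 89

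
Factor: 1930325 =5^2*77213^1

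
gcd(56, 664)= 8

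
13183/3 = 13183/3 = 4394.33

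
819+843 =1662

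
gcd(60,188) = 4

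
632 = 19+613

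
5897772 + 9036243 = 14934015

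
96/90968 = 12/11371 = 0.00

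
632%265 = 102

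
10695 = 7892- - 2803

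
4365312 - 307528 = 4057784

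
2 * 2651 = 5302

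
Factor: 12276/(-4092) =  - 3^1 = - 3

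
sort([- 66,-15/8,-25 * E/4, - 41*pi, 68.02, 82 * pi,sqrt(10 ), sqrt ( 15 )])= [- 41*pi, - 66, -25*E/4, - 15/8,sqrt( 10 ), sqrt(15 ), 68.02, 82*pi ] 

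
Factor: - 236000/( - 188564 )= 2^3*5^3*17^( - 1 ) *47^( - 1) = 1000/799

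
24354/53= 459+27/53= 459.51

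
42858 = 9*4762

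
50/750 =1/15 = 0.07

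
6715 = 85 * 79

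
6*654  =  3924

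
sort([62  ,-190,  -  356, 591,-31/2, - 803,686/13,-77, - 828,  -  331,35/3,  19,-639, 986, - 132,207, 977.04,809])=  [ -828,  -  803, - 639,-356, - 331, - 190, - 132, - 77, - 31/2 , 35/3, 19,686/13,62,207,591,809,977.04, 986]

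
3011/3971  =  3011/3971=0.76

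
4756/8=1189/2 = 594.50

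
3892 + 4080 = 7972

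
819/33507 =91/3723 = 0.02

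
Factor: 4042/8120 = 2021/4060 = 2^(- 2 ) *5^( - 1) *7^(-1 )*29^( - 1 ) * 43^1*47^1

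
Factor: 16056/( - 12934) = - 36/29 = - 2^2  *3^2*29^ ( - 1)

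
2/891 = 2/891 = 0.00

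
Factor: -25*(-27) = 3^3 * 5^2 = 675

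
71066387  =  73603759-2537372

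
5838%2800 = 238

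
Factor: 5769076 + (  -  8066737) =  - 3^1*431^1*1777^1 = - 2297661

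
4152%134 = 132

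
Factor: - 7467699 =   -  3^1 *41^1 *109^1 * 557^1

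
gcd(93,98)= 1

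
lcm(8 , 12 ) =24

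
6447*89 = 573783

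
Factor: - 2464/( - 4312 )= 2^2*7^ ( -1 ) = 4/7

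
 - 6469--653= -5816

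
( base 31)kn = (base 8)1203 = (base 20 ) 1c3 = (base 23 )14m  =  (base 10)643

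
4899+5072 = 9971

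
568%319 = 249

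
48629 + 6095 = 54724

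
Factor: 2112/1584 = 4/3 = 2^2*3^( - 1 )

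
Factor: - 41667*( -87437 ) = 3643237479 = 3^1*7^1*17^1*19^1*43^1*12491^1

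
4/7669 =4/7669= 0.00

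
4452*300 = 1335600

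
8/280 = 1/35 = 0.03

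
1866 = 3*622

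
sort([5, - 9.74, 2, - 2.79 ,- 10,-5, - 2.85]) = [ - 10, - 9.74, - 5,-2.85, - 2.79, 2 , 5 ]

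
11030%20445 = 11030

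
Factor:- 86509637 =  - 86509637^1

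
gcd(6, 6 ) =6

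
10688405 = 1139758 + 9548647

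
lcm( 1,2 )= 2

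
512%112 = 64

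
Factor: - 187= - 11^1 * 17^1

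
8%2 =0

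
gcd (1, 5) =1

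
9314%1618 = 1224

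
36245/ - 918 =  - 40 + 475/918 = - 39.48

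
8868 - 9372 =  - 504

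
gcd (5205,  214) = 1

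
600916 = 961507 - 360591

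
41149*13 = 534937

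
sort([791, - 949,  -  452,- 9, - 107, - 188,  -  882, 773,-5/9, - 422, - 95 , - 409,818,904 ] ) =[ - 949, - 882, - 452, - 422,  -  409, - 188 ,-107, - 95, - 9, - 5/9 , 773,791 , 818,  904 ] 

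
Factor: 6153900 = 2^2*3^1*5^2*73^1*281^1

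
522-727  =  -205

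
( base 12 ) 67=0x4f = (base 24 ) 37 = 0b1001111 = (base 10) 79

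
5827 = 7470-1643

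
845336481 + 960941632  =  1806278113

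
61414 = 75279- 13865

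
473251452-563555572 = - 90304120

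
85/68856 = 85/68856 = 0.00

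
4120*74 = 304880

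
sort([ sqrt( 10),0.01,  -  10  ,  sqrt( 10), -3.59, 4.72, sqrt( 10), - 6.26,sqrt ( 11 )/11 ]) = [  -  10,  -  6.26, - 3.59,0.01, sqrt( 11 ) /11, sqrt(10),sqrt(10),sqrt(10 ),4.72 ]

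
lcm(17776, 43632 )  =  479952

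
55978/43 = 55978/43 = 1301.81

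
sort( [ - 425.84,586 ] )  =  [ - 425.84, 586]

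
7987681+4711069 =12698750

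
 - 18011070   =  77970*( - 231) 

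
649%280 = 89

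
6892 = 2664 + 4228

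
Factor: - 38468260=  - 2^2*5^1* 79^1*97^1 * 251^1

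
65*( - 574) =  - 37310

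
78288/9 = 26096/3 = 8698.67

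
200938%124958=75980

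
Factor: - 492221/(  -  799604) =2^(-2)*13^( - 1)*43^1 * 11447^1  *  15377^( - 1 ) 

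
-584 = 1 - 585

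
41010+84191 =125201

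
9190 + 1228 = 10418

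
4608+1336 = 5944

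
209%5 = 4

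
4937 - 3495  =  1442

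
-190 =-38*5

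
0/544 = 0 =0.00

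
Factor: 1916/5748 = 1/3= 3^( -1 )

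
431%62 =59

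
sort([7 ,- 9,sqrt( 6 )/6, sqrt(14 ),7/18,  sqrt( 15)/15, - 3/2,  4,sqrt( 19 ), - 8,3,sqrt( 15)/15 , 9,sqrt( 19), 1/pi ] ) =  [ - 9, -8,-3/2,sqrt( 15)/15,sqrt( 15 ) /15,1/pi, 7/18,sqrt( 6 )/6,3, sqrt(14 ) , 4,sqrt( 19 ),sqrt( 19),7, 9] 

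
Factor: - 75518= -2^1*61^1 * 619^1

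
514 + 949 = 1463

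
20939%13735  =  7204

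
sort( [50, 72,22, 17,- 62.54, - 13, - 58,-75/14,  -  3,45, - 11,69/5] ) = [ - 62.54,-58 ,-13,  -  11, - 75/14, - 3 , 69/5,17,  22, 45,50, 72 ]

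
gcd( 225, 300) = 75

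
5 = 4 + 1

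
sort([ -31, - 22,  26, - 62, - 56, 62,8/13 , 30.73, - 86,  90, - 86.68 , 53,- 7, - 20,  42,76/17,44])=[  -  86.68, - 86, - 62, - 56, - 31, - 22, - 20, - 7, 8/13, 76/17, 26, 30.73,42,44,  53, 62, 90 ] 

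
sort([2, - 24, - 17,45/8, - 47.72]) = [ - 47.72, - 24 , - 17,2,45/8 ]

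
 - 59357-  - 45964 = - 13393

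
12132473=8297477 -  - 3834996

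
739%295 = 149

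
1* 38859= 38859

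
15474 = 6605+8869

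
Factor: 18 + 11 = 29^1 = 29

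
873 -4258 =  - 3385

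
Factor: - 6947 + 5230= -1717 = - 17^1*101^1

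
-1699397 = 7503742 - 9203139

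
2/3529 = 2/3529 = 0.00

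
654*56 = 36624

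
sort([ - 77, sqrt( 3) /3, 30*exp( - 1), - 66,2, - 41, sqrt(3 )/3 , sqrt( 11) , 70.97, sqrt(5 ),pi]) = [ - 77, - 66, - 41, sqrt( 3 )/3,sqrt(3 )/3,2, sqrt ( 5 ), pi , sqrt (11 ),30* exp( - 1),70.97] 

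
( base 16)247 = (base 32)I7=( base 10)583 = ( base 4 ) 21013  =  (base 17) 205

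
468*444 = 207792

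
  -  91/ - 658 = 13/94 =0.14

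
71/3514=71/3514 = 0.02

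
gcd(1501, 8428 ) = 1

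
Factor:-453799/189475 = -5^( - 2 )*11^( - 1 ) * 13^( - 1 )*53^( - 1 )*453799^1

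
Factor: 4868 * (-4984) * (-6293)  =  152681470816= 2^5 * 7^2*29^1 * 31^1*89^1*1217^1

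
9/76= 9/76= 0.12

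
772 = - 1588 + 2360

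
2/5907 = 2/5907 = 0.00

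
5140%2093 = 954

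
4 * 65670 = 262680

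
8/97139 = 8/97139 = 0.00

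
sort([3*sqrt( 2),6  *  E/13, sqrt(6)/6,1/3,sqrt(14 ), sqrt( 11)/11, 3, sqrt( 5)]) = [sqrt(11)/11, 1/3, sqrt( 6)/6,6*E/13,sqrt( 5), 3, sqrt( 14 ), 3 * sqrt(2 )]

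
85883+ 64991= 150874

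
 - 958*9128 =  - 8744624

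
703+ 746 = 1449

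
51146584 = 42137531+9009053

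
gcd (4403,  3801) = 7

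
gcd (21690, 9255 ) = 15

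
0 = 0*762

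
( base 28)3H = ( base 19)56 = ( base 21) 4h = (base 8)145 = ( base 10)101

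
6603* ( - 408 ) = -2694024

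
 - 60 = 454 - 514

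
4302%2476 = 1826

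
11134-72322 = -61188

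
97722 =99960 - 2238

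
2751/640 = 2751/640 = 4.30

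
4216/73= 4216/73 = 57.75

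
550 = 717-167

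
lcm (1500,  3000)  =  3000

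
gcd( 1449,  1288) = 161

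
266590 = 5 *53318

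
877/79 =11+8/79 = 11.10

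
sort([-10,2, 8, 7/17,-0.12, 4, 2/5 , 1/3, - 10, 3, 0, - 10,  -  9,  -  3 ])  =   [ - 10, - 10, - 10, - 9 , - 3, - 0.12,0, 1/3, 2/5, 7/17, 2,3, 4,  8 ] 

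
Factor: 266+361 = 627 =3^1*11^1*19^1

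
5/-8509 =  - 1 + 8504/8509 = - 0.00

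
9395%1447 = 713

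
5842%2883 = 76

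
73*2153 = 157169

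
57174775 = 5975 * 9569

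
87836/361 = 243  +  113/361 = 243.31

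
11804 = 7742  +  4062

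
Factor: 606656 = 2^6*9479^1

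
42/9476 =21/4738  =  0.00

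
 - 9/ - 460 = 9/460 = 0.02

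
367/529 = 367/529 = 0.69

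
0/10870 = 0 = 0.00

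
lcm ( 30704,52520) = 1995760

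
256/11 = 23 + 3/11 = 23.27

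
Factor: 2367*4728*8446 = 2^4*3^3*41^1*103^1 * 197^1* 263^1 = 94520672496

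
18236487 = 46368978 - 28132491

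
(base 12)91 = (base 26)45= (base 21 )54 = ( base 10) 109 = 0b1101101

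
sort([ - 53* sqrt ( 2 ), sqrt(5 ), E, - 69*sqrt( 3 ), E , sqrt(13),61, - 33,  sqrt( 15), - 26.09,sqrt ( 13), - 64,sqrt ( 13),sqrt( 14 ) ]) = [ - 69*sqrt(3 ) , - 53*sqrt( 2), - 64,- 33, - 26.09, sqrt(5),  E,E, sqrt( 13),sqrt( 13 ),sqrt( 13),sqrt( 14), sqrt( 15 ),  61]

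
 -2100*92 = -193200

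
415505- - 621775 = 1037280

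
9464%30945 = 9464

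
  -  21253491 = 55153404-76406895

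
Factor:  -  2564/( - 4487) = 4/7 =2^2*7^( - 1)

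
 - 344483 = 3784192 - 4128675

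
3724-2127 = 1597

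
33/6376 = 33/6376 = 0.01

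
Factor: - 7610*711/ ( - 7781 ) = 5410710/7781 = 2^1*3^2*5^1*31^(-1)*79^1 * 251^(-1 )*761^1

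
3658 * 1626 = 5947908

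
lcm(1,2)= 2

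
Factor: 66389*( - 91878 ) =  - 6099688542 =-2^1*3^1*197^1*337^1*15313^1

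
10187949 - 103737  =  10084212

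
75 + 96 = 171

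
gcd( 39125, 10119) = 1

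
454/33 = 454/33 =13.76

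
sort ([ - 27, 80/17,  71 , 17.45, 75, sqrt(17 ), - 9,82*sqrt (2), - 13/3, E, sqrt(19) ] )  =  [-27, - 9, - 13/3, E, sqrt(17 ),  sqrt( 19 ),80/17, 17.45, 71, 75, 82*sqrt(2 ) ]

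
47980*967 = 46396660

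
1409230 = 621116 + 788114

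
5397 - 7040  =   - 1643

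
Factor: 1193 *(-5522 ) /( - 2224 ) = 3293873/1112=2^( - 3)*11^1*139^( - 1 )*251^1*1193^1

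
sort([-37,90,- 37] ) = [  -  37,  -  37,90] 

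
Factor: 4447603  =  1231^1*3613^1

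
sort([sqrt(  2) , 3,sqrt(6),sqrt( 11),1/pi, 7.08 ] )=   [ 1/pi,sqrt( 2),  sqrt(6),3,sqrt( 11), 7.08 ] 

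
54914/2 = 27457 = 27457.00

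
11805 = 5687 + 6118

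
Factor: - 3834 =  - 2^1*3^3*71^1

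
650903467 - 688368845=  - 37465378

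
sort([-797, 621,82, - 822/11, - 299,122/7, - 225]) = [ - 797,  -  299, - 225  ,-822/11,  122/7,82,621]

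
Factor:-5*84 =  - 2^2*3^1*5^1 * 7^1=-420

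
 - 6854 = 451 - 7305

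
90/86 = 45/43 = 1.05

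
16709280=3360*4973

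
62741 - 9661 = 53080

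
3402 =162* 21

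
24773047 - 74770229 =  - 49997182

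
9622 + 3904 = 13526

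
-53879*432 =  - 23275728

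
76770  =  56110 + 20660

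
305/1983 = 305/1983 = 0.15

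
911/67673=911/67673= 0.01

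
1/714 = 1/714 = 0.00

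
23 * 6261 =144003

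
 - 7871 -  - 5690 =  - 2181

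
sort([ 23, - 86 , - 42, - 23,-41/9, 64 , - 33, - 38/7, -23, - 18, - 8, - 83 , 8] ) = [ - 86 , - 83, - 42,  -  33,  -  23, - 23, - 18,- 8, - 38/7, - 41/9,8, 23,64]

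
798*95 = 75810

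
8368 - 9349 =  - 981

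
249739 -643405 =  - 393666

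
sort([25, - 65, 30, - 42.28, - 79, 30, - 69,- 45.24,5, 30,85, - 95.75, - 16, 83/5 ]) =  [ - 95.75, - 79 , - 69, - 65, - 45.24, - 42.28, - 16, 5, 83/5,  25, 30, 30, 30 , 85] 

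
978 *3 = 2934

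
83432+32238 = 115670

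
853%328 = 197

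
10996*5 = 54980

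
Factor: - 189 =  - 3^3*7^1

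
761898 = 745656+16242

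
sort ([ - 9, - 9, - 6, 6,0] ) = [ - 9,-9,-6,  0,6]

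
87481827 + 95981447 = 183463274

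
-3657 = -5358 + 1701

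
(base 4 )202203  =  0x8a3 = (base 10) 2211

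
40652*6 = 243912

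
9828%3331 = 3166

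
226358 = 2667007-2440649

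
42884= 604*71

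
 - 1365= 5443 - 6808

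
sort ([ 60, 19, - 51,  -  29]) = [-51,-29, 19,  60 ]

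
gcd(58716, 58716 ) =58716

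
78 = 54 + 24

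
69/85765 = 69/85765=0.00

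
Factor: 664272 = 2^4*3^2*7^1*659^1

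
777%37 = 0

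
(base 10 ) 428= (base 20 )118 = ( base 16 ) 1ac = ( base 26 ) gc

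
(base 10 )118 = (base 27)4A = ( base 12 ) 9A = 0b1110110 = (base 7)226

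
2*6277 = 12554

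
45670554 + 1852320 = 47522874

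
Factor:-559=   -  13^1*43^1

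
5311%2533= 245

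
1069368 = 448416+620952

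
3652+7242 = 10894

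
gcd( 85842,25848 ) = 18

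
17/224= 17/224 = 0.08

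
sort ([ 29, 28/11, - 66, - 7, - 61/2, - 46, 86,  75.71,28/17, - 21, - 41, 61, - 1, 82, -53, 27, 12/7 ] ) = [-66 , - 53, - 46, - 41,  -  61/2,  -  21, - 7, - 1,28/17, 12/7, 28/11,27,29, 61, 75.71, 82, 86 ] 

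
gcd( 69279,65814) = 21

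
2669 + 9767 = 12436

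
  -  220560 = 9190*( - 24 ) 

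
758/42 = 18+1/21 = 18.05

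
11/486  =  11/486=0.02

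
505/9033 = 505/9033  =  0.06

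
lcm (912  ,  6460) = 77520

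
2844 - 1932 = 912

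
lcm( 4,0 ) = 0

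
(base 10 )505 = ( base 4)13321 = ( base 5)4010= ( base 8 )771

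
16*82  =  1312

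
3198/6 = 533 = 533.00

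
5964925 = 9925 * 601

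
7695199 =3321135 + 4374064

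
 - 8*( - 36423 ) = 291384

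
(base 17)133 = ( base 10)343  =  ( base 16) 157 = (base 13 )205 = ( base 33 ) AD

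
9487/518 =9487/518=18.31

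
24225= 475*51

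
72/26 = 2  +  10/13 = 2.77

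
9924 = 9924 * 1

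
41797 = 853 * 49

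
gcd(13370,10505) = 955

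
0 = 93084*0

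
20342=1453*14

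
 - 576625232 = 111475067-688100299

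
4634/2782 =1 + 926/1391 = 1.67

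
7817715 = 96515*81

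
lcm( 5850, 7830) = 508950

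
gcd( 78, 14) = 2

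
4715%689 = 581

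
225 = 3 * 75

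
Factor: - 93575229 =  - 3^1*11^2*257783^1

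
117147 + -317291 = -200144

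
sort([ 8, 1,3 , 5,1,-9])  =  [ - 9, 1,  1, 3,5,8] 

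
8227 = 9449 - 1222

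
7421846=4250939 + 3170907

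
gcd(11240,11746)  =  2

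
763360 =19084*40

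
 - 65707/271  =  -243 + 146/271=- 242.46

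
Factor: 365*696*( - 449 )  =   - 2^3*3^1 * 5^1*29^1*  73^1*449^1 = - 114063960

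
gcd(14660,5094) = 2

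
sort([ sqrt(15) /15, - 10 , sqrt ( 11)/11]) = [ - 10,  sqrt(15) /15,sqrt (11 )/11]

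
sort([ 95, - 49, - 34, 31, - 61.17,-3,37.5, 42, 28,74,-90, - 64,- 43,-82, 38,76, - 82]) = [  -  90, - 82,-82, - 64, - 61.17,-49, - 43, - 34, -3,  28,31,  37.5,38 , 42, 74,  76,  95]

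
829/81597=829/81597 = 0.01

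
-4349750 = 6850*(-635 ) 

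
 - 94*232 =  - 21808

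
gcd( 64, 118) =2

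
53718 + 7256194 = 7309912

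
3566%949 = 719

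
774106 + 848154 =1622260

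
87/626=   87/626= 0.14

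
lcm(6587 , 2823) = 19761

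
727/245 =727/245 = 2.97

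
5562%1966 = 1630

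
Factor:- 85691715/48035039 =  - 3^1*5^1* 13^( - 2)*349^1  *16369^1*284231^( - 1)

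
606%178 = 72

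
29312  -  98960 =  - 69648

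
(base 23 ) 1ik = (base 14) 4cb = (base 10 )963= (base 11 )7a6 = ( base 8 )1703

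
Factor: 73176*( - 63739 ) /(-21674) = 2^2  *3^1 * 13^1*3049^1*4903^1 * 10837^( -1 ) = 2332082532/10837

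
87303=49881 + 37422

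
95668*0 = 0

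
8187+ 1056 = 9243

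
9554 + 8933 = 18487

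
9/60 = 3/20= 0.15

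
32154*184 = 5916336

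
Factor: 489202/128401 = 2^1*13^ ( - 1)*17^( - 1)*421^1 = 842/221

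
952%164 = 132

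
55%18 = 1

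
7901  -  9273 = -1372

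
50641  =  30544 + 20097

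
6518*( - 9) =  - 58662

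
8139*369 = 3003291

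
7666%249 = 196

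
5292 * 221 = 1169532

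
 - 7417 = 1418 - 8835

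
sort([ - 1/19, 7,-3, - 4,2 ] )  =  [ - 4, - 3, - 1/19,2,7 ]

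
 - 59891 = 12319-72210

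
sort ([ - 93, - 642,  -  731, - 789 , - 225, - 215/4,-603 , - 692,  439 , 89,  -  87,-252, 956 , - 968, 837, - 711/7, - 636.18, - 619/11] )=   [ - 968, - 789, - 731, - 692, - 642, - 636.18, - 603,-252, - 225,-711/7, - 93,-87, - 619/11,-215/4,89, 439, 837,956]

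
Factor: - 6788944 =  - 2^4*41^1 * 79^1 *131^1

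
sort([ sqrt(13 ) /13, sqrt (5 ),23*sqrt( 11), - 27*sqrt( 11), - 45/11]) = [ - 27 * sqrt(11 ), - 45/11,sqrt (13 ) /13,sqrt( 5 ),23 * sqrt(11)]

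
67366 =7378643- 7311277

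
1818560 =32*56830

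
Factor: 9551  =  9551^1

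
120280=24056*5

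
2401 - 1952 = 449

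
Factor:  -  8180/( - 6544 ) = 5/4 = 2^ (  -  2 )*5^1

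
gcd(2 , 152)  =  2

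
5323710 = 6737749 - 1414039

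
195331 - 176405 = 18926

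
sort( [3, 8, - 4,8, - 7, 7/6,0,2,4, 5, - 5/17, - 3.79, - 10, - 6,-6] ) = [ - 10, - 7, - 6, - 6, - 4,  -  3.79,  -  5/17,0, 7/6, 2,3, 4,5, 8,8 ]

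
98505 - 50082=48423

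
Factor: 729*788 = 574452 = 2^2*3^6*197^1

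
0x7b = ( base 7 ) 234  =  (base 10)123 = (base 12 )A3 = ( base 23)58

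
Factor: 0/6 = 0^1 = 0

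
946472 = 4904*193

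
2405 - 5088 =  -2683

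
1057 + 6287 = 7344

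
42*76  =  3192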